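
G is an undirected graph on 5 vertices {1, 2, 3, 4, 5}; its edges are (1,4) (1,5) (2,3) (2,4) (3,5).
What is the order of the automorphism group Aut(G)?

G is 2-regular and connected on 5 vertices, i.e. the cycle C_5. C_5 has 5 rotations and 5 reflections, so Aut(C_5) ≅ D_5 of order 10.

10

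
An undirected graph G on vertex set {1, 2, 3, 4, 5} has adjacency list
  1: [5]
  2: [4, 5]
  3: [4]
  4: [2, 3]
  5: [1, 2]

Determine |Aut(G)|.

2

The degree sequence is [1, 2, 1, 2, 2]; the two degree-1 vertices 1 and 3 are the ends of a path, so G = P_5. The only nontrivial automorphism of a path is the end-to-end reflection, so Aut(G) ≅ Z_2.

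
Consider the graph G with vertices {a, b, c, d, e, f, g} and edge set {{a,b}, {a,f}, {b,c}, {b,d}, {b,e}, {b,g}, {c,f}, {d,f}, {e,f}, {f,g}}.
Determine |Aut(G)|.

240

The vertices split by degree into {b, f} (degree 5) and {a, c, d, e, g} (degree 2); every edge runs between the two parts, so G is the complete bipartite graph K_{2,5}. Automorphisms preserve the bipartition setwise (since the parts differ in size) and act as S_2 × S_5 within it; |Aut| = 240.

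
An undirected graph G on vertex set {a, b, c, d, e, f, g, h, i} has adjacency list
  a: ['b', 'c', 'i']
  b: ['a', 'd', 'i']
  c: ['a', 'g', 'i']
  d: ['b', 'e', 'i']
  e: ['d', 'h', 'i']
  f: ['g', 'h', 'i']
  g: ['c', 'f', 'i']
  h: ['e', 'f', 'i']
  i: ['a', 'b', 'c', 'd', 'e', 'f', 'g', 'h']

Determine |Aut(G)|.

16

Vertex i is the unique vertex of degree 8; the remaining 8 vertices each have degree 3 and induce a cycle, so G is the wheel on 9 vertices with hub i. With the hub fixed, the remaining symmetry is that of the rim cycle C_8, giving the dihedral group D_8.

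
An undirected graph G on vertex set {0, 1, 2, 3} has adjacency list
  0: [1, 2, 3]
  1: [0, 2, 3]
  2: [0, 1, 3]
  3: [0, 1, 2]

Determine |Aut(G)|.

24

All 4 vertices are pairwise adjacent: G = K_4. Any permutation of the 4 vertices preserves K_4, so Aut(K_4) = S_4 of order 4! = 24.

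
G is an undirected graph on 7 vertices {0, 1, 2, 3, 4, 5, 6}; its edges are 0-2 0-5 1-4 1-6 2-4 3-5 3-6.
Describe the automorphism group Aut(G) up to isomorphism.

G is 2-regular and connected on 7 vertices, i.e. the cycle C_7. C_7 has 7 rotations and 7 reflections, so Aut(C_7) ≅ D_7 of order 14.

the dihedral group of order 14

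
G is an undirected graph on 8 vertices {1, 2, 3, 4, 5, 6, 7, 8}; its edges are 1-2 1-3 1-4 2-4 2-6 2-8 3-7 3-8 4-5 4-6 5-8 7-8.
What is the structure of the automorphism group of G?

The degree sequence is [3, 4, 3, 4, 2, 2, 2, 4]. Checking the degree-preserving permutations of the vertex set shows that none except the identity preserves every edge, so Aut(G) is trivial.

{e}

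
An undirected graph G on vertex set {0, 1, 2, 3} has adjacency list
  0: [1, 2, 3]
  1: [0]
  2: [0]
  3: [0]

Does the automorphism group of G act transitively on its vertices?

No

Vertex 0 is the only vertex of degree 3, so every automorphism fixes it; G is not vertex-transitive.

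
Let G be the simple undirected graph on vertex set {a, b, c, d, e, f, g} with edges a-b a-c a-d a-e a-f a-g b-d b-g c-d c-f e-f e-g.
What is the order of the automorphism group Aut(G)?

Vertex a is the unique vertex of degree 6; the remaining 6 vertices each have degree 3 and induce a cycle, so G is the wheel on 7 vertices with hub a. With the hub fixed, the remaining symmetry is that of the rim cycle C_6, giving the dihedral group D_6.

12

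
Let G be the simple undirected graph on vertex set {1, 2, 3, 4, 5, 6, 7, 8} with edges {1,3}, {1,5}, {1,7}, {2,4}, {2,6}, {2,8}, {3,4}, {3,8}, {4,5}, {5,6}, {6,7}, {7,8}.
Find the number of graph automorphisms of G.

G is 3-regular and bipartite on 2^3 = 8 vertices with girth 4; it is the hypercube graph Q_3. Aut(Q_3) consists of the signed permutations of the 3 coordinate axes: 3! permutations times 2^3 sign flips, so |Aut| = 2^3·3! = 48.

48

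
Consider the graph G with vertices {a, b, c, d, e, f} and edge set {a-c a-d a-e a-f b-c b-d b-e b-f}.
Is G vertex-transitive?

No

Automorphisms preserve degree, but G has vertices of degree 2 and vertices of degree 4; no automorphism maps one to the other, so G is not vertex-transitive.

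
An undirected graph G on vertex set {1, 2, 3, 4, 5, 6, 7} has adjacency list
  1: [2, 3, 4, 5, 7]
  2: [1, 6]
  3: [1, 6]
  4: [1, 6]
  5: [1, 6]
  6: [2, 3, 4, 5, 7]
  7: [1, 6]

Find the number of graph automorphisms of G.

The vertices split by degree into {1, 6} (degree 5) and {2, 3, 4, 5, 7} (degree 2); every edge runs between the two parts, so G is the complete bipartite graph K_{2,5}. Automorphisms preserve the bipartition setwise (since the parts differ in size) and act as S_2 × S_5 within it; |Aut| = 240.

240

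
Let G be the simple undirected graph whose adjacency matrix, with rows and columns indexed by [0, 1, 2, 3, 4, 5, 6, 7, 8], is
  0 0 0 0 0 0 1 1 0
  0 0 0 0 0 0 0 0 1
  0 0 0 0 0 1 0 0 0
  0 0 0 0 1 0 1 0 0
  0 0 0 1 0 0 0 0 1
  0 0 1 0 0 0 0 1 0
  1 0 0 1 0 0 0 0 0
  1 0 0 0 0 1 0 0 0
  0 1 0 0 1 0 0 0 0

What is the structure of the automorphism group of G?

The degree sequence is [2, 1, 1, 2, 2, 2, 2, 2, 2]; the two degree-1 vertices 1 and 2 are the ends of a path, so G = P_9. A path has exactly one nontrivial symmetry — reversal — giving Aut(G) of order 2.

C_2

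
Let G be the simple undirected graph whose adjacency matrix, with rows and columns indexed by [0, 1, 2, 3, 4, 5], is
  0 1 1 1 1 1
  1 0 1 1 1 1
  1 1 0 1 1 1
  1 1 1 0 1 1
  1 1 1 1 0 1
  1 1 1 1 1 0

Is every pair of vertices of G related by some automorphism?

Yes

All 6 vertices are pairwise adjacent: G = K_6. Any permutation of the 6 vertices preserves K_6, so Aut(K_6) = S_6 of order 6! = 720. This group acts transitively on the 6 vertices.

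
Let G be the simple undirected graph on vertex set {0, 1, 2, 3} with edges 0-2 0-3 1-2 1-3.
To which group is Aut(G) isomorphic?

D_4

G is 2-regular and bipartite on 2^2 = 4 vertices with girth 4; it is the hypercube graph Q_2. Aut(Q_2) consists of the signed permutations of the 2 coordinate axes: 2! permutations times 2^2 sign flips, so |Aut| = 2^2·2! = 8.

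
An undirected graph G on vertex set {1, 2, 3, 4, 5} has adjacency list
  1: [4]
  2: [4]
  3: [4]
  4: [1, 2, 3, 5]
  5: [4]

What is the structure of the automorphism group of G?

Vertex 4 has degree 4 and every other vertex has degree 1, so G is the star K_{1,4} with centre 4. Any automorphism fixes the centre and permutes the 4 leaves freely, so Aut(G) ≅ S_4 of order 4! = 24.

S_4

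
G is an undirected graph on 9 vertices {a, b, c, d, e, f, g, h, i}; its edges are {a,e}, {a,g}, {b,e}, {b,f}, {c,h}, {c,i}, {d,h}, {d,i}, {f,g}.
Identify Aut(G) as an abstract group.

G has two connected components, {a, b, e, f, g} and {c, d, h, i}; each is 2-regular, so G = C_5 ⊔ C_4. No automorphism exchanges components of different sizes, hence Aut(G) is the direct product D_5 × D_4, order 80.

D_5 × D_4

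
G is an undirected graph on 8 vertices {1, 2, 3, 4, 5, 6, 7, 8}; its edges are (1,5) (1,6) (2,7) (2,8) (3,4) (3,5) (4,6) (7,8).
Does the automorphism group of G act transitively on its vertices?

G has two connected components, {1, 3, 4, 5, 6} and {2, 7, 8}; each is 2-regular, so G = C_5 ⊔ C_3. The orbit of 1 under Aut(G) is {1, 3, 4, 5, 6}, which does not contain 2, so G is not vertex-transitive.

No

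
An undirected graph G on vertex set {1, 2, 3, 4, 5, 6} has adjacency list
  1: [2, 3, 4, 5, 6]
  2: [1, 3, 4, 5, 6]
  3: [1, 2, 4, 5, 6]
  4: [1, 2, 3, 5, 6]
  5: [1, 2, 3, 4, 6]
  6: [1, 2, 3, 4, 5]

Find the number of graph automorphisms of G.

Every vertex has degree 5, so G is the complete graph K_6. Any permutation of the 6 vertices preserves K_6, so Aut(K_6) = S_6 of order 6! = 720.

720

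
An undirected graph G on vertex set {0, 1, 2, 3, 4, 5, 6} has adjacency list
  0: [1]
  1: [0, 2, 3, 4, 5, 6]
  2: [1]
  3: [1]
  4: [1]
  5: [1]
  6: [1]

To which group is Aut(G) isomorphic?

Vertex 1 has degree 6 and every other vertex has degree 1, so G is the star K_{1,6} with centre 1. Any automorphism fixes the centre and permutes the 6 leaves freely, so Aut(G) ≅ S_6 of order 6! = 720.

S_6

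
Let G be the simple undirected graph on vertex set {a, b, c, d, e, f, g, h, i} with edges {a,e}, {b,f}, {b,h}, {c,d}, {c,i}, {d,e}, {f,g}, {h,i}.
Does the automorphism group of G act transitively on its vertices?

Automorphisms preserve degree, but G has vertices of degree 1 and vertices of degree 2; no automorphism maps one to the other, so G is not vertex-transitive.

No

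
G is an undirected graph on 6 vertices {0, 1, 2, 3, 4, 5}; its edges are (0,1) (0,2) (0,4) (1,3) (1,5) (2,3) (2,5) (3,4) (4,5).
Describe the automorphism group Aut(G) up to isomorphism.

G is 3-regular and bipartite with parts {1, 2, 4} and {0, 3, 5} (each part is independent and every cross-pair is an edge), so G = K_{3,3}. Each part can be permuted independently (S_3 × S_3) and the two equal-size parts can also be swapped, giving (S_3 × S_3) ⋊ Z_2 of order 2·(3!)² = 72.

S_3 ≀ Z_2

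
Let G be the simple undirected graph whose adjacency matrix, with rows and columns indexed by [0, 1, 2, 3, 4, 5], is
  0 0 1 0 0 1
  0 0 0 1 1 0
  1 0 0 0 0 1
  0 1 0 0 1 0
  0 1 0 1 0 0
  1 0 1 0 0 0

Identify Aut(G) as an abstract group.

G has two connected components, {1, 3, 4} and {0, 2, 5}; each is 2-regular, so G = C_3 ⊔ C_3. Aut of a disjoint union of two copies of C_3 is the wreath product D_3 ≀ Z_2, of order 2·6² = 72.

D_3 ≀ Z_2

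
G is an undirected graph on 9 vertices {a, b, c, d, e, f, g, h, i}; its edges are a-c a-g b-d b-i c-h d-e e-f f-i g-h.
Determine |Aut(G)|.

80

G has two connected components, {b, d, e, f, i} and {a, c, g, h}; each is 2-regular, so G = C_5 ⊔ C_4. The components are non-isomorphic (different sizes), so Aut(G) = Aut(C_4) × Aut(C_5) = D_4 × D_5 of order 8·10 = 80.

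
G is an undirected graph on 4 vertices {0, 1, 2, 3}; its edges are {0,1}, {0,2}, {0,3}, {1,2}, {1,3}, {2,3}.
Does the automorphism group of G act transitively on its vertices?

Yes

Every vertex has degree 3, so G is the complete graph K_4. Every bijection on the vertex set is an automorphism of K_4; hence Aut(K_4) ≅ S_4, order 24. Under this action every vertex can be carried to every other, so G is vertex-transitive.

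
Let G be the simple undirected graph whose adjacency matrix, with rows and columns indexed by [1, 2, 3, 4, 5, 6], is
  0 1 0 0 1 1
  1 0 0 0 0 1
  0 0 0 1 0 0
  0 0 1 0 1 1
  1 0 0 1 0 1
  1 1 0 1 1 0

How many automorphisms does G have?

1

Degrees alone do not determine every vertex (e.g. 1 and 4 both have degree 3), but their neighbour-degree multisets differ: N(1) has degrees [2, 3, 4] while N(4) has degrees [1, 3, 4]. Repeating this refinement separates all vertices, so the only automorphism is the identity.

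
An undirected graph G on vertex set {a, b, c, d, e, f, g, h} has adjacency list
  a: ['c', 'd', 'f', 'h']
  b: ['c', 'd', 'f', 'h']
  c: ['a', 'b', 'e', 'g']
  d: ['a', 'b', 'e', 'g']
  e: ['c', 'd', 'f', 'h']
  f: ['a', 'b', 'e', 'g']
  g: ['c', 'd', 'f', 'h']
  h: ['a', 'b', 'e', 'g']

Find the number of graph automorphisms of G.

G is 4-regular and bipartite with parts {a, b, e, g} and {c, d, f, h} (each part is independent and every cross-pair is an edge), so G = K_{4,4}. Aut(K_{4,4}) is the wreath product S_4 ≀ Z_2: permute within each part, then optionally swap the parts; |Aut| = 2·(4!)² = 1152.

1152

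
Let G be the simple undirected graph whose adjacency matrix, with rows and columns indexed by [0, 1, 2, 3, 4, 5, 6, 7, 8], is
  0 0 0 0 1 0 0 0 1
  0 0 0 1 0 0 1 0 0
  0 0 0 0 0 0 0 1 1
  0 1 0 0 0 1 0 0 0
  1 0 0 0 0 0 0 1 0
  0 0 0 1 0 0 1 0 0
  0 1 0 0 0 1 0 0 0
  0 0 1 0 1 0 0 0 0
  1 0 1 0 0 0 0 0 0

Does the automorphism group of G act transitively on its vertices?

G has two connected components, {0, 2, 4, 7, 8} and {1, 3, 5, 6}; each is 2-regular, so G = C_5 ⊔ C_4. The orbit of 0 under Aut(G) is {0, 2, 4, 7, 8}, which does not contain 1, so G is not vertex-transitive.

No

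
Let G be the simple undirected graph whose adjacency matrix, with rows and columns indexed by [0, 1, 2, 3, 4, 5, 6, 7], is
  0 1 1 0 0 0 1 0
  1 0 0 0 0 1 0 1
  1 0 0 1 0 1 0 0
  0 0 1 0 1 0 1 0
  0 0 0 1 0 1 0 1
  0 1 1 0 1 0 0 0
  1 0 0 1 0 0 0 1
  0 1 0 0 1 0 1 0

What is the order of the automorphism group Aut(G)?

48

G is 3-regular and bipartite on 2^3 = 8 vertices with girth 4; it is the hypercube graph Q_3. Aut(Q_3) consists of the signed permutations of the 3 coordinate axes: 3! permutations times 2^3 sign flips, so |Aut| = 2^3·3! = 48.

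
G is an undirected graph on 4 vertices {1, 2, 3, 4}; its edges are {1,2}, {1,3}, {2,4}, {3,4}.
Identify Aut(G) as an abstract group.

G is 2-regular and bipartite with parts {1, 4} and {2, 3} (each part is independent and every cross-pair is an edge), so G = K_{2,2}. Aut(K_{2,2}) is the wreath product S_2 ≀ Z_2: permute within each part, then optionally swap the parts; |Aut| = 2·(2!)² = 8.

S_2 ≀ Z_2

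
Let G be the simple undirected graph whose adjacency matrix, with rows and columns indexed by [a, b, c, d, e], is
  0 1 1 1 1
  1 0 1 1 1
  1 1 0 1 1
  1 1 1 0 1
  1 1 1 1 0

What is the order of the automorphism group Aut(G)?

All 5 vertices are pairwise adjacent: G = K_5. Every bijection on the vertex set is an automorphism of K_5; hence Aut(K_5) ≅ S_5, order 120.

120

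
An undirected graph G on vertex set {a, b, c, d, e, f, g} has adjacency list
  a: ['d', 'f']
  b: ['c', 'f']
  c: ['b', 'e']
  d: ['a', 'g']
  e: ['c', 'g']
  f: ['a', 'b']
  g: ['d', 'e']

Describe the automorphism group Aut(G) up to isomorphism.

D_7

Every vertex has degree 2 and the graph is connected, so G is the 7-cycle C_7. C_7 has 7 rotations and 7 reflections, so Aut(C_7) ≅ D_7 of order 14.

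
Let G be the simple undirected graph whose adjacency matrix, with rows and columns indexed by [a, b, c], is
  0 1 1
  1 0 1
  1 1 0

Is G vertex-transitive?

All 3 vertices are pairwise adjacent: G = K_3. Every bijection on the vertex set is an automorphism of K_3; hence Aut(K_3) ≅ S_3, order 6. Under this action every vertex can be carried to every other, so G is vertex-transitive.

Yes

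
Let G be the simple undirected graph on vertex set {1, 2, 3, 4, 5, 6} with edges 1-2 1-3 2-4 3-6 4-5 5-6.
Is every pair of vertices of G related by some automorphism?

Yes

Every vertex has degree 2 and the graph is connected, so G is the 6-cycle C_6. The automorphisms of the 6-cycle are exactly the symmetries of a regular 6-gon: the dihedral group D_6, |D_6| = 12. This group acts transitively on the 6 vertices.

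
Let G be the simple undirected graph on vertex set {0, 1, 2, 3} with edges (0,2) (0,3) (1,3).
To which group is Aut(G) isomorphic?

The degree sequence is [2, 1, 1, 2]; the two degree-1 vertices 1 and 2 are the ends of a path, so G = P_4. A path has exactly one nontrivial symmetry — reversal — giving Aut(G) of order 2.

Z_2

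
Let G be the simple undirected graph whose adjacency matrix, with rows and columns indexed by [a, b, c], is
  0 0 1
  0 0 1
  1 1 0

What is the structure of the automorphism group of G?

The degree sequence is [1, 1, 2]; the two degree-1 vertices a and b are the ends of a path, so G = P_3. The only nontrivial automorphism of a path is the end-to-end reflection, so Aut(G) ≅ Z_2.

C_2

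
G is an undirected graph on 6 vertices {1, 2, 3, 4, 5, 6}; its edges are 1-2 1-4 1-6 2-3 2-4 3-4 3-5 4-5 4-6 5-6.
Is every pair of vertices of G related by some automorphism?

Vertex 4 is the only vertex of degree 5, so every automorphism fixes it; G is not vertex-transitive.

No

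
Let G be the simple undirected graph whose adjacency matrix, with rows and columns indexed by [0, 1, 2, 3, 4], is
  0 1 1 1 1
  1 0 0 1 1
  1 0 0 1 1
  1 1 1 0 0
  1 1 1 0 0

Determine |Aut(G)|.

Vertex 0 is the unique vertex of degree 4; the remaining 4 vertices each have degree 3 and induce a cycle, so G is the wheel on 5 vertices with hub 0. With the hub fixed, the remaining symmetry is that of the rim cycle C_4, giving the dihedral group D_4.

8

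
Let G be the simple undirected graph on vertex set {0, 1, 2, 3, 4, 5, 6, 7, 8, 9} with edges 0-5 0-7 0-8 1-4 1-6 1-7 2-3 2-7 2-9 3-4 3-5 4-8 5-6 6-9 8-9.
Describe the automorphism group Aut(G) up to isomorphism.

G is 3-regular on 10 vertices with no triangles and no 4-cycles (girth 5): this is the Petersen graph. It is a classical fact that the Petersen graph has automorphism group S_5 (order 120), arising from its description as the Kneser graph K(5,2).

S_5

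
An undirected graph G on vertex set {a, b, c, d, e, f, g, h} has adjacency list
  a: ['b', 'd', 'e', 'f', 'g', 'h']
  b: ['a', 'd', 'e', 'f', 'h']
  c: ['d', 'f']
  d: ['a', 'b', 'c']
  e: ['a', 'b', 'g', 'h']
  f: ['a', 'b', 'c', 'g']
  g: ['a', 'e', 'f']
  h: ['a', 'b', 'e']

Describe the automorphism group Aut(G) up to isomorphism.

the trivial group

Degrees alone do not determine every vertex (e.g. d and g both have degree 3), but their neighbour-degree multisets differ: N(d) has degrees [2, 5, 6] while N(g) has degrees [4, 4, 6]. Repeating this refinement separates all vertices, so the only automorphism is the identity.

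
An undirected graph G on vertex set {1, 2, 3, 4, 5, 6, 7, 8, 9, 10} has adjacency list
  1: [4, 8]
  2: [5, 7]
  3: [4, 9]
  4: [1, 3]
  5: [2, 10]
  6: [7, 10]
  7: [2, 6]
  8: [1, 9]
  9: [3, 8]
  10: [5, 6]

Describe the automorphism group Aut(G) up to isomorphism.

D_5 ≀ Z_2

G has two connected components, {2, 5, 6, 7, 10} and {1, 3, 4, 8, 9}; each is 2-regular, so G = C_5 ⊔ C_5. Aut of a disjoint union of two copies of C_5 is the wreath product D_5 ≀ Z_2, of order 2·10² = 200.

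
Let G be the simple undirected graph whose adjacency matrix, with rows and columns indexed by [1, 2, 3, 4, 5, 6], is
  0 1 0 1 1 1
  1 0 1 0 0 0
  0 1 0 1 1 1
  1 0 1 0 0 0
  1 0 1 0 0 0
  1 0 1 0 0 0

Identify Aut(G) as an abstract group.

S_2 × S_4

The vertices split by degree into {1, 3} (degree 4) and {2, 4, 5, 6} (degree 2); every edge runs between the two parts, so G is the complete bipartite graph K_{2,4}. Automorphisms preserve the bipartition setwise (since the parts differ in size) and act as S_2 × S_4 within it; |Aut| = 48.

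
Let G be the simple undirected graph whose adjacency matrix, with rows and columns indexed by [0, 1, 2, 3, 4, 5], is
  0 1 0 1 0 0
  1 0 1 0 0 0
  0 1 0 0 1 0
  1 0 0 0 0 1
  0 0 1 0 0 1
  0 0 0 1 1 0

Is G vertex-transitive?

Yes

G is 2-regular and connected on 6 vertices, i.e. the cycle C_6. The automorphisms of the 6-cycle are exactly the symmetries of a regular 6-gon: the dihedral group D_6, |D_6| = 12. Under this action every vertex can be carried to every other, so G is vertex-transitive.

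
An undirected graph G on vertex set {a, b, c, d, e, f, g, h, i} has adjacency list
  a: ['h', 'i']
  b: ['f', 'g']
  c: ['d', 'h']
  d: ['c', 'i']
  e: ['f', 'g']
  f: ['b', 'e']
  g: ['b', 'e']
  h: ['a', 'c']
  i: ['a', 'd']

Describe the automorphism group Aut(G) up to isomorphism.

G has two connected components, {a, c, d, h, i} and {b, e, f, g}; each is 2-regular, so G = C_5 ⊔ C_4. No automorphism exchanges components of different sizes, hence Aut(G) is the direct product D_4 × D_5, order 80.

D_4 × D_5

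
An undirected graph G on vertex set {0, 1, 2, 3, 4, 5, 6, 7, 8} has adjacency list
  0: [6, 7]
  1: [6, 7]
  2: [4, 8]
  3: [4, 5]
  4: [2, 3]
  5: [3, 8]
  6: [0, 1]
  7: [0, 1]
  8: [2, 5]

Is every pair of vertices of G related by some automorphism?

G has two connected components, {2, 3, 4, 5, 8} and {0, 1, 6, 7}; each is 2-regular, so G = C_5 ⊔ C_4. The orbit of 0 under Aut(G) is {0, 1, 6, 7}, which does not contain 2, so G is not vertex-transitive.

No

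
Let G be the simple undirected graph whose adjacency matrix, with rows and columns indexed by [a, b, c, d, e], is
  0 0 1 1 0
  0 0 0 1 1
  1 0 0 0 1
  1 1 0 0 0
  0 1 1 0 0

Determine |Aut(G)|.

10

Every vertex has degree 2 and the graph is connected, so G is the 5-cycle C_5. C_5 has 5 rotations and 5 reflections, so Aut(C_5) ≅ D_5 of order 10.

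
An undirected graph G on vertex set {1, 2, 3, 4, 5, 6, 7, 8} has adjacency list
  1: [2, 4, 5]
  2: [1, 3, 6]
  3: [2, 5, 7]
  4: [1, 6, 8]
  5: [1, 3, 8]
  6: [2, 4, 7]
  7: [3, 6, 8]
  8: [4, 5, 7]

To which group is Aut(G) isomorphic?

G is 3-regular and bipartite on 2^3 = 8 vertices with girth 4; it is the hypercube graph Q_3. Aut(Q_3) consists of the signed permutations of the 3 coordinate axes: 3! permutations times 2^3 sign flips, so |Aut| = 2^3·3! = 48.

the hyperoctahedral group B_3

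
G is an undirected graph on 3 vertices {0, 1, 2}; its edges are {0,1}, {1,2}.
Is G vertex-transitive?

Vertex 1 is the only vertex of degree 2, so every automorphism fixes it; G is not vertex-transitive.

No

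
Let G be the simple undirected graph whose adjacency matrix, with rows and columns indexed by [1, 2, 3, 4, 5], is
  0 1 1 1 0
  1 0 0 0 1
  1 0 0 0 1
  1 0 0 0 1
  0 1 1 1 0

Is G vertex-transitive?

Automorphisms preserve degree, but G has vertices of degree 2 and vertices of degree 3; no automorphism maps one to the other, so G is not vertex-transitive.

No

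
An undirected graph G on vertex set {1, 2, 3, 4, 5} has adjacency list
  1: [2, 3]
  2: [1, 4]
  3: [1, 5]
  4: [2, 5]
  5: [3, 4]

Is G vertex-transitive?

G is 2-regular and connected on 5 vertices, i.e. the cycle C_5. The automorphisms of the 5-cycle are exactly the symmetries of a regular 5-gon: the dihedral group D_5, |D_5| = 10. This group acts transitively on the 5 vertices.

Yes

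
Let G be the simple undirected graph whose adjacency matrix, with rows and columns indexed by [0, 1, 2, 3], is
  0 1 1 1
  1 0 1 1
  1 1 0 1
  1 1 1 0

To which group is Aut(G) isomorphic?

the symmetric group on 4 letters

All 4 vertices are pairwise adjacent: G = K_4. Any permutation of the 4 vertices preserves K_4, so Aut(K_4) = S_4 of order 4! = 24.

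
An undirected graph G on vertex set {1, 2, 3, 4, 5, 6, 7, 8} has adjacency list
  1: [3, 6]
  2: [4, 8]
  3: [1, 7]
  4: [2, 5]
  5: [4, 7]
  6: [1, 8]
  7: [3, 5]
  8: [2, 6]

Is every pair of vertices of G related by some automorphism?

Yes

G is 2-regular and connected on 8 vertices, i.e. the cycle C_8. The automorphisms of the 8-cycle are exactly the symmetries of a regular 8-gon: the dihedral group D_8, |D_8| = 16. This group acts transitively on the 8 vertices.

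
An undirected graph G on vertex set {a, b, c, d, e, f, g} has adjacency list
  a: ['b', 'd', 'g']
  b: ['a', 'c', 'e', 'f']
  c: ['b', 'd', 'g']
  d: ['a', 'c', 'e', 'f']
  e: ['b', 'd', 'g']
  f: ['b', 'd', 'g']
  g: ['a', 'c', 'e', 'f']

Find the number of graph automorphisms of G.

The vertices split by degree into {b, d, g} (degree 4) and {a, c, e, f} (degree 3); every edge runs between the two parts, so G is the complete bipartite graph K_{3,4}. Automorphisms preserve the bipartition setwise (since the parts differ in size) and act as S_4 × S_3 within it; |Aut| = 144.

144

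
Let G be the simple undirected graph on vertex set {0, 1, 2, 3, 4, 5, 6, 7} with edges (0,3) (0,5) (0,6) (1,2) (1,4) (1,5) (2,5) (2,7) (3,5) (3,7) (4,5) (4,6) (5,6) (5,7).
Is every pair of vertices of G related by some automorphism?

No

Vertex 5 is the only vertex of degree 7, so every automorphism fixes it; G is not vertex-transitive.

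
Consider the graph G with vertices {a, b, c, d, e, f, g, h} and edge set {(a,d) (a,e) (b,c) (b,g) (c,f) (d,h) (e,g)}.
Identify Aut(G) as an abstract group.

The degree sequence is [2, 2, 2, 2, 2, 1, 2, 1]; the two degree-1 vertices f and h are the ends of a path, so G = P_8. The only nontrivial automorphism of a path is the end-to-end reflection, so Aut(G) ≅ Z_2.

Z_2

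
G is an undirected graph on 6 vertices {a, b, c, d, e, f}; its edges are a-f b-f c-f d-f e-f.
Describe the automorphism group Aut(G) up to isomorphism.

the symmetric group on 5 letters

Vertex f has degree 5 and every other vertex has degree 1, so G is the star K_{1,5} with centre f. The 5 leaves are pairwise interchangeable while the centre is fixed, giving Aut(G) = S_5.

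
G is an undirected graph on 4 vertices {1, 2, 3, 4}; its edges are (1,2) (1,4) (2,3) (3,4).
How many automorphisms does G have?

Every vertex has degree 2 and the graph is connected, so G is the 4-cycle C_4. The automorphisms of the 4-cycle are exactly the symmetries of a regular 4-gon: the dihedral group D_4, |D_4| = 8.

8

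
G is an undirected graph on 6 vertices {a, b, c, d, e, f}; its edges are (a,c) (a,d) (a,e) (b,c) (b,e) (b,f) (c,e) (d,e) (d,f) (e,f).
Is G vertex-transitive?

No

Vertex e is the only vertex of degree 5, so every automorphism fixes it; G is not vertex-transitive.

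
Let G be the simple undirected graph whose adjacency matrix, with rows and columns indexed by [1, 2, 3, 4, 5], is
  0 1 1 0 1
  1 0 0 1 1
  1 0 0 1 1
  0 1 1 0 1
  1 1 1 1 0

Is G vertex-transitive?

No

Vertex 5 is the only vertex of degree 4, so every automorphism fixes it; G is not vertex-transitive.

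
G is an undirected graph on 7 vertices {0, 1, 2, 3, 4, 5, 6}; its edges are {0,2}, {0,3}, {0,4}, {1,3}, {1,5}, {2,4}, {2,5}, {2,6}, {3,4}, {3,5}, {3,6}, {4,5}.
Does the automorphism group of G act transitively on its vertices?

Vertex 0 is the only vertex of degree 3, so every automorphism fixes it; G is not vertex-transitive.

No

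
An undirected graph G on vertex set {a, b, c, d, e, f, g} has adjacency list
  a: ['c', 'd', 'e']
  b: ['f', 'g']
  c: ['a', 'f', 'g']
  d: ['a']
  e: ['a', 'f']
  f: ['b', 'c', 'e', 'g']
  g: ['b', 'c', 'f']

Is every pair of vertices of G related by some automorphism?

Vertex d is the only vertex of degree 1, so every automorphism fixes it; G is not vertex-transitive.

No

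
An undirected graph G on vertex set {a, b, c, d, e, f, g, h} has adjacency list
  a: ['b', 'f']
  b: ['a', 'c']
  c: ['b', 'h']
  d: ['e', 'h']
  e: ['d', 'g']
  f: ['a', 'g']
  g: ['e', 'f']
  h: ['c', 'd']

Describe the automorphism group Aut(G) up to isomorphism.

D_8

Every vertex has degree 2 and the graph is connected, so G is the 8-cycle C_8. The automorphisms of the 8-cycle are exactly the symmetries of a regular 8-gon: the dihedral group D_8, |D_8| = 16.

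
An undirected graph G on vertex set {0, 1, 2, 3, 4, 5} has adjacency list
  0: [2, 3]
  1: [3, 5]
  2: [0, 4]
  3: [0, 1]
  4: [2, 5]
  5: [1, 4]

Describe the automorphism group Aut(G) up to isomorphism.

G is 2-regular and connected on 6 vertices, i.e. the cycle C_6. The automorphisms of the 6-cycle are exactly the symmetries of a regular 6-gon: the dihedral group D_6, |D_6| = 12.

D_6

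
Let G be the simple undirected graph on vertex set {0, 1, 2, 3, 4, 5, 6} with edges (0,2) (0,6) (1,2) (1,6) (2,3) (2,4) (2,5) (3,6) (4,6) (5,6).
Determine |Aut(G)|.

The vertices split by degree into {2, 6} (degree 5) and {0, 1, 3, 4, 5} (degree 2); every edge runs between the two parts, so G is the complete bipartite graph K_{2,5}. Automorphisms preserve the bipartition setwise (since the parts differ in size) and act as S_5 × S_2 within it; |Aut| = 240.

240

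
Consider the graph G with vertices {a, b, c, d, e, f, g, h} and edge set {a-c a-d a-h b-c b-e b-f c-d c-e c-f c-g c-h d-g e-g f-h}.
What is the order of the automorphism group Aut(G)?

Vertex c is the unique vertex of degree 7; the remaining 7 vertices each have degree 3 and induce a cycle, so G is the wheel on 8 vertices with hub c. Every automorphism fixes the hub and acts on the rim 7-cycle, so Aut(G) ≅ Aut(C_7) = D_7 of order 14.

14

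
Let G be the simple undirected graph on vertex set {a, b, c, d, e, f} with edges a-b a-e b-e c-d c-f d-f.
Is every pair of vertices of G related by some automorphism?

G has two connected components, {c, d, f} and {a, b, e}; each is 2-regular, so G = C_3 ⊔ C_3. With two isomorphic components, Aut(G) = Aut(C_3) ≀ S_2 = (D_3 × D_3) ⋊ Z_2: permute each cycle by D_3, then optionally swap the two cycles. Order 2·(2·3)² = 72. This group acts transitively on the 6 vertices.

Yes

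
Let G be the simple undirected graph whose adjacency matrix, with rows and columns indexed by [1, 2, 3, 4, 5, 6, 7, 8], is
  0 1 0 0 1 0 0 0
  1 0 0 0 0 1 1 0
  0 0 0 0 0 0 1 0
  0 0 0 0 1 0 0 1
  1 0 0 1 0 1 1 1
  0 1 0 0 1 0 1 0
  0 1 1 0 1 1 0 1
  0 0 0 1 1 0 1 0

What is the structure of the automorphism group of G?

1

The degree sequence is [2, 3, 1, 2, 5, 3, 5, 3]. Checking the degree-preserving permutations of the vertex set shows that none except the identity preserves every edge, so Aut(G) is trivial.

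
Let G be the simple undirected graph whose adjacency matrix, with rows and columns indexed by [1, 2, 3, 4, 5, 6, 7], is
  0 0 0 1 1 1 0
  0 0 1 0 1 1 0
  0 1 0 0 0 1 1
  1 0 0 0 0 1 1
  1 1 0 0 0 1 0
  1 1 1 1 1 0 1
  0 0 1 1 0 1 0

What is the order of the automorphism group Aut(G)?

Vertex 6 is the unique vertex of degree 6; the remaining 6 vertices each have degree 3 and induce a cycle, so G is the wheel on 7 vertices with hub 6. With the hub fixed, the remaining symmetry is that of the rim cycle C_6, giving the dihedral group D_6.

12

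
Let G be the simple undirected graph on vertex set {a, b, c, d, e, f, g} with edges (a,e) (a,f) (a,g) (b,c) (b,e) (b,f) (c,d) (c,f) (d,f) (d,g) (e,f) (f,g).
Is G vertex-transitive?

No

Vertex f is the only vertex of degree 6, so every automorphism fixes it; G is not vertex-transitive.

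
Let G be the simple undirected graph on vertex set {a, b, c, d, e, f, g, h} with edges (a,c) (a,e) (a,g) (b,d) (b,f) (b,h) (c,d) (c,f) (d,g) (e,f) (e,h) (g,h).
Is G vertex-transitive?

G is 3-regular and bipartite on 2^3 = 8 vertices with girth 4; it is the hypercube graph Q_3. The symmetry group of the 3-cube is the hyperoctahedral group B_3 = Z_2 ≀ S_3, of order 2^3·3! = 48. This group acts transitively on the 8 vertices.

Yes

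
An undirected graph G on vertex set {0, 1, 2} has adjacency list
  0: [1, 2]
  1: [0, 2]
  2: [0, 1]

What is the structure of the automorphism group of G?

All 3 vertices are pairwise adjacent: G = K_3. Any permutation of the 3 vertices preserves K_3, so Aut(K_3) = S_3 of order 3! = 6.

S_3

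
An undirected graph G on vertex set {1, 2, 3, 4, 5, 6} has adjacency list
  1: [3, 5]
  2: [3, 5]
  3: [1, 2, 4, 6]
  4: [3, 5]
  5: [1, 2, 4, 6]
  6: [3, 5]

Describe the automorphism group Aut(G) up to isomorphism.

The vertices split by degree into {3, 5} (degree 4) and {1, 2, 4, 6} (degree 2); every edge runs between the two parts, so G is the complete bipartite graph K_{2,4}. The parts have unequal sizes, so no automorphism swaps them; each part is permuted independently, giving S_4 × S_2 of order 4!·2! = 48.

S_4 × S_2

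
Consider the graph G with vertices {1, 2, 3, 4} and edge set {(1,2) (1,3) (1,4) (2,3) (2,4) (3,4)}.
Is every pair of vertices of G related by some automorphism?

All 4 vertices are pairwise adjacent: G = K_4. Every bijection on the vertex set is an automorphism of K_4; hence Aut(K_4) ≅ S_4, order 24. Under this action every vertex can be carried to every other, so G is vertex-transitive.

Yes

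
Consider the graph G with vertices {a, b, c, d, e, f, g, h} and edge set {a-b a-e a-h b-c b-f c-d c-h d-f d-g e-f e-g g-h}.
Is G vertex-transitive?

G is 3-regular and bipartite on 2^3 = 8 vertices with girth 4; it is the hypercube graph Q_3. Aut(Q_3) consists of the signed permutations of the 3 coordinate axes: 3! permutations times 2^3 sign flips, so |Aut| = 2^3·3! = 48. Under this action every vertex can be carried to every other, so G is vertex-transitive.

Yes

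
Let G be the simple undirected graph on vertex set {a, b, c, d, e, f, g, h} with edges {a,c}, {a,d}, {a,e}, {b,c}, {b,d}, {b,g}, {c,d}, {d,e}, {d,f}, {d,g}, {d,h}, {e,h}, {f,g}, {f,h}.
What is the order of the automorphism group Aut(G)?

Vertex d is the unique vertex of degree 7; the remaining 7 vertices each have degree 3 and induce a cycle, so G is the wheel on 8 vertices with hub d. Every automorphism fixes the hub and acts on the rim 7-cycle, so Aut(G) ≅ Aut(C_7) = D_7 of order 14.

14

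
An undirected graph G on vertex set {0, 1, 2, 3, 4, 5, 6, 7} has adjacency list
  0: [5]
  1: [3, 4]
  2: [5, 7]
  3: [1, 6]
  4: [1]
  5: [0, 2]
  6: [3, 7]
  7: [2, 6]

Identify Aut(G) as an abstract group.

The degree sequence is [1, 2, 2, 2, 1, 2, 2, 2]; the two degree-1 vertices 0 and 4 are the ends of a path, so G = P_8. The only nontrivial automorphism of a path is the end-to-end reflection, so Aut(G) ≅ Z_2.

C_2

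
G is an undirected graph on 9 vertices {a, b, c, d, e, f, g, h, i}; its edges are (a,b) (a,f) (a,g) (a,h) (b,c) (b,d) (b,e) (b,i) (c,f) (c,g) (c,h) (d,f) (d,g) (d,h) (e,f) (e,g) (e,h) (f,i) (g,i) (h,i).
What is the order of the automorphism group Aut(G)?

The vertices split by degree into {b, f, g, h} (degree 5) and {a, c, d, e, i} (degree 4); every edge runs between the two parts, so G is the complete bipartite graph K_{4,5}. Automorphisms preserve the bipartition setwise (since the parts differ in size) and act as S_4 × S_5 within it; |Aut| = 2880.

2880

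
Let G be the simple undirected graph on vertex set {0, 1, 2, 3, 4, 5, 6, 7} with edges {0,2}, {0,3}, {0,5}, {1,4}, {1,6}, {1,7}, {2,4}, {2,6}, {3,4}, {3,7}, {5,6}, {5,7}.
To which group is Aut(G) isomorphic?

G is 3-regular and bipartite on 2^3 = 8 vertices with girth 4; it is the hypercube graph Q_3. Aut(Q_3) consists of the signed permutations of the 3 coordinate axes: 3! permutations times 2^3 sign flips, so |Aut| = 2^3·3! = 48.

Z_2^3 ⋊ S_3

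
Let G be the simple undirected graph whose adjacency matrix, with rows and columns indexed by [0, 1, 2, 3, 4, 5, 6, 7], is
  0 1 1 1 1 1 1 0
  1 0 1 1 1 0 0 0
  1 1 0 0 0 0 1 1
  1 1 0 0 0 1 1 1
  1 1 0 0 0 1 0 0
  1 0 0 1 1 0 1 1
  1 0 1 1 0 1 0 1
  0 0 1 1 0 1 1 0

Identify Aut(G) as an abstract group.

The degree sequence is [6, 4, 4, 5, 3, 5, 5, 4]. Checking the degree-preserving permutations of the vertex set shows that none except the identity preserves every edge, so Aut(G) is trivial.

the trivial group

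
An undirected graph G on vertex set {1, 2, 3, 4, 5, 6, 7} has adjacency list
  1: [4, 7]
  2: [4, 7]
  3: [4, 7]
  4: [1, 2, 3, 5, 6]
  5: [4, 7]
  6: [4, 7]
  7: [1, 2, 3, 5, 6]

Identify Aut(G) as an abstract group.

S_5 × S_2

The vertices split by degree into {4, 7} (degree 5) and {1, 2, 3, 5, 6} (degree 2); every edge runs between the two parts, so G is the complete bipartite graph K_{2,5}. Automorphisms preserve the bipartition setwise (since the parts differ in size) and act as S_5 × S_2 within it; |Aut| = 240.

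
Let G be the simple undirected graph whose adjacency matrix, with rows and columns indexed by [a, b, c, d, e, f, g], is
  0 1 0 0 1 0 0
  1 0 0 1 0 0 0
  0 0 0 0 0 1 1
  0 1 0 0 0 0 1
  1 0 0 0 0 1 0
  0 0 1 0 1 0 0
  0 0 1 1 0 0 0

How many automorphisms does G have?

14

Every vertex has degree 2 and the graph is connected, so G is the 7-cycle C_7. C_7 has 7 rotations and 7 reflections, so Aut(C_7) ≅ D_7 of order 14.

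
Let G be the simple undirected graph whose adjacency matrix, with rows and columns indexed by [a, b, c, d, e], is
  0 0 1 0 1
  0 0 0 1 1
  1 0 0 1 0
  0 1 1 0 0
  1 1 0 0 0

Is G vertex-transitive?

G is 2-regular and connected on 5 vertices, i.e. the cycle C_5. C_5 has 5 rotations and 5 reflections, so Aut(C_5) ≅ D_5 of order 10. This group acts transitively on the 5 vertices.

Yes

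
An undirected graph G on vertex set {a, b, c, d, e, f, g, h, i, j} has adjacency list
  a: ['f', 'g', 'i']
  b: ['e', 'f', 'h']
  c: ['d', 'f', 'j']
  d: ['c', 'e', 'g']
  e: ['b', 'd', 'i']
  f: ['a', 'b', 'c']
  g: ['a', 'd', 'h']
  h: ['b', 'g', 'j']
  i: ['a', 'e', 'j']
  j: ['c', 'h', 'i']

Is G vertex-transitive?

G is 3-regular on 10 vertices with no triangles and no 4-cycles (girth 5): this is the Petersen graph. Viewing the Petersen graph as the Kneser graph K(5,2) — vertices are 2-subsets of {1,…,5}, edges join disjoint pairs — its automorphisms are exactly the permutations of the 5-element set, so Aut ≅ S_5 of order 120. Under this action every vertex can be carried to every other, so G is vertex-transitive.

Yes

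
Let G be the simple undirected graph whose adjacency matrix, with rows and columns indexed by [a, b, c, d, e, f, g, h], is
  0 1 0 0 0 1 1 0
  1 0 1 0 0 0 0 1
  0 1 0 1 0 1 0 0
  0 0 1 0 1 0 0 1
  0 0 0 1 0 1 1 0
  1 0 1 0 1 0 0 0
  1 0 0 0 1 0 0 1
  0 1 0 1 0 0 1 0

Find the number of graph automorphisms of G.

48

G is 3-regular and bipartite on 2^3 = 8 vertices with girth 4; it is the hypercube graph Q_3. The symmetry group of the 3-cube is the hyperoctahedral group B_3 = Z_2 ≀ S_3, of order 2^3·3! = 48.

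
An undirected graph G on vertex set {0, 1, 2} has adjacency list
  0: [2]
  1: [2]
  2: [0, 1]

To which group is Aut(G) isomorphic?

The degree sequence is [1, 1, 2]; the two degree-1 vertices 0 and 1 are the ends of a path, so G = P_3. A path has exactly one nontrivial symmetry — reversal — giving Aut(G) of order 2.

Z_2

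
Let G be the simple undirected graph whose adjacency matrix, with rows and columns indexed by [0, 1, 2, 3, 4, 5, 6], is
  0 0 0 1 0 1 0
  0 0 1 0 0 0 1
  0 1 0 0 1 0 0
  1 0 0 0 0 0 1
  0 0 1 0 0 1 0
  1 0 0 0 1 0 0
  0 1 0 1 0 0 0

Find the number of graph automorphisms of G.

Every vertex has degree 2 and the graph is connected, so G is the 7-cycle C_7. C_7 has 7 rotations and 7 reflections, so Aut(C_7) ≅ D_7 of order 14.

14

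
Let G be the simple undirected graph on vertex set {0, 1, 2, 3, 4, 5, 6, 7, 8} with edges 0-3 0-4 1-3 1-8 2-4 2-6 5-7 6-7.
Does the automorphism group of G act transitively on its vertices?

No

Automorphisms preserve degree, but G has vertices of degree 1 and vertices of degree 2; no automorphism maps one to the other, so G is not vertex-transitive.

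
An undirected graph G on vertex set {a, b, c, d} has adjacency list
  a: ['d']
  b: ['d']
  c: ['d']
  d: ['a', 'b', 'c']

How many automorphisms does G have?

Vertex d has degree 3 and every other vertex has degree 1, so G is the star K_{1,3} with centre d. Any automorphism fixes the centre and permutes the 3 leaves freely, so Aut(G) ≅ S_3 of order 3! = 6.

6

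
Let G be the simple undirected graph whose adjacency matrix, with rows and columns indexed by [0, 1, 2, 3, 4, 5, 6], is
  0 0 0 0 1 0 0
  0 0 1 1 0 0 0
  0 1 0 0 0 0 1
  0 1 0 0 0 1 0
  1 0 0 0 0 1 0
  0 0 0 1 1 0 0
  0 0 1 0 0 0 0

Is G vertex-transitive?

No

Automorphisms preserve degree, but G has vertices of degree 1 and vertices of degree 2; no automorphism maps one to the other, so G is not vertex-transitive.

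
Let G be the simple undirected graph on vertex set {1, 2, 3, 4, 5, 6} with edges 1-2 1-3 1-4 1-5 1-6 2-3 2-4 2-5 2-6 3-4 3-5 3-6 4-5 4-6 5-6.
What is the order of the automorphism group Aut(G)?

Every vertex has degree 5, so G is the complete graph K_6. Any permutation of the 6 vertices preserves K_6, so Aut(K_6) = S_6 of order 6! = 720.

720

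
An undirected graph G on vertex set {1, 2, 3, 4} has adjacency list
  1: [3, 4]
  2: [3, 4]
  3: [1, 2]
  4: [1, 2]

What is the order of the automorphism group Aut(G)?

G is 2-regular and bipartite on 2^2 = 4 vertices with girth 4; it is the hypercube graph Q_2. The symmetry group of the 2-cube is the hyperoctahedral group B_2 = Z_2 ≀ S_2, of order 2^2·2! = 8.

8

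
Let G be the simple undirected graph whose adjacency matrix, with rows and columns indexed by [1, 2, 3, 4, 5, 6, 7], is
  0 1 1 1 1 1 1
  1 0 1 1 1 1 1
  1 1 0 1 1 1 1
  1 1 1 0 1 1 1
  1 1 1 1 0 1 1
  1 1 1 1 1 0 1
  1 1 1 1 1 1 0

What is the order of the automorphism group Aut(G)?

All 7 vertices are pairwise adjacent: G = K_7. Every bijection on the vertex set is an automorphism of K_7; hence Aut(K_7) ≅ S_7, order 5040.

5040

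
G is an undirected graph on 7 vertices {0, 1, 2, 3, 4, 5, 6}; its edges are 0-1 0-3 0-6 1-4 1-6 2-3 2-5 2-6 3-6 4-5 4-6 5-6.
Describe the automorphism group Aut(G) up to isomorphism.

D_6

Vertex 6 is the unique vertex of degree 6; the remaining 6 vertices each have degree 3 and induce a cycle, so G is the wheel on 7 vertices with hub 6. With the hub fixed, the remaining symmetry is that of the rim cycle C_6, giving the dihedral group D_6.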